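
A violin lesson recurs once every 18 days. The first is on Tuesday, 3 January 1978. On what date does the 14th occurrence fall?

25 August 1978

The 14th occurrence is 13 intervals after the first: 13 × 18 = 234 days after 3 January 1978.
January has 31 days — 28 days to the end of January leaves 206.
February has 28 days (178 left).
March has 31 days (147 left).
April has 30 days (117 left).
May has 31 days (86 left).
June has 30 days (56 left).
July has 31 days (25 left).
25 days into August → 25 August 1978.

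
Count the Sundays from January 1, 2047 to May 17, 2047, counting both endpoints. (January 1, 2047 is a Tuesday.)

January 1, 2047 is a Tuesday; the first Sunday on or after it is January 6, 2047 (5 days later).
From January 6, 2047 to May 17, 2047: 25 + 28 + 31 + 30 + 17 = 131 days (rest of January, February, March, April, May).
131 ÷ 7 = 18 full weeks with remainder 5, so 18 more Sundays after the first → 19.

19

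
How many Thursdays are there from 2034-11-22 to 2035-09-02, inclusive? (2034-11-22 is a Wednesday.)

2034-11-22 is a Wednesday; the first Thursday on or after it is 2034-11-23 (1 day later).
From 2034-11-23 to 2035-09-02: 7 + 31 + 31 + 28 + 31 + 30 + 31 + 30 + 31 + 31 + 2 = 283 days (rest of November, December, January, February, March, April, May, June, July, August, September).
283 ÷ 7 = 40 full weeks with remainder 3, so 40 more Thursdays after the first → 41.

41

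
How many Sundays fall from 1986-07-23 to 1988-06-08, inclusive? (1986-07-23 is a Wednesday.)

98

1986-07-23 is a Wednesday; the first Sunday on or after it is 1986-07-27 (4 days later).
From 1986-07-27 to 1988-06-08: 157 + 365 + 160 = 682 days (rest of 1986, 1987, to 1988-06-08 in 1988).
682 ÷ 7 = 97 full weeks with remainder 3, so 97 more Sundays after the first → 98.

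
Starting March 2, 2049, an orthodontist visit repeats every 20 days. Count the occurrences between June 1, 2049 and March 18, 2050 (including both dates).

Occurrences land 20·i days after March 2, 2049 for i = 0, 1, 2, …
June 1, 2049 is 91 days after the start; 91 ÷ 20 = 4 remainder 11; since the remainder is 11, round up to i = 5. First occurrence in the window: #6 on June 10, 2049 (5×20 = 100 days in).
March 18, 2050 is 381 days after the start; 381 ÷ 20 = 19 remainder 1. Last occurrence in the window: #20 on March 17, 2050.
Occurrences #6 through #20: 15 in total.

15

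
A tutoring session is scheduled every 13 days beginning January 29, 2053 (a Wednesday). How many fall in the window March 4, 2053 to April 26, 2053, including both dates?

Occurrences land 13·i days after January 29, 2053 for i = 0, 1, 2, …
March 4, 2053 is 34 days after the start; 34 ÷ 13 = 2 remainder 8; since the remainder is 8, round up to i = 3. First occurrence in the window: #4 on March 9, 2053 (3×13 = 39 days in).
April 26, 2053 is 87 days after the start; 87 ÷ 13 = 6 remainder 9. Last occurrence in the window: #7 on April 17, 2053.
Occurrences #4 through #7: 4 in total.

4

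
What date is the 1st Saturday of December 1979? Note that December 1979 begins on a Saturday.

1979-12-01

December 1979 begins on a Saturday, so the first Saturday is December 1.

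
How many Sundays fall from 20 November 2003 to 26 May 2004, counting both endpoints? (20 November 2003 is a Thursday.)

27

20 November 2003 is a Thursday; the first Sunday on or after it is 23 November 2003 (3 days later).
From 23 November 2003 to 26 May 2004: 7 + 31 + 31 + 29 + 31 + 30 + 26 = 185 days (rest of November, December, January, February, March, April, May).
185 ÷ 7 = 26 full weeks with remainder 3, so 26 more Sundays after the first → 27.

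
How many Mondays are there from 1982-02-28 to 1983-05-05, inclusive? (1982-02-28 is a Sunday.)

62

1982-02-28 is a Sunday; the first Monday on or after it is 1982-03-01 (1 day later).
From 1982-03-01 to 1983-05-05: 305 + 125 = 430 days (rest of 1982, to 1983-05-05 in 1983).
430 ÷ 7 = 61 full weeks with remainder 3, so 61 more Mondays after the first → 62.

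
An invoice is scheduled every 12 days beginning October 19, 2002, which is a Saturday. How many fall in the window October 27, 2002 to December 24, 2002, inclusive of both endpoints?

5

Occurrences land 12·i days after October 19, 2002 for i = 0, 1, 2, …
October 27, 2002 is 8 days after the start; 8 ÷ 12 = 0 remainder 8; since the remainder is 8, round up to i = 1. First occurrence in the window: #2 on October 31, 2002 (1×12 = 12 days in).
December 24, 2002 is 66 days after the start; 66 ÷ 12 = 5 remainder 6. Last occurrence in the window: #6 on December 18, 2002.
Occurrences #2 through #6: 5 in total.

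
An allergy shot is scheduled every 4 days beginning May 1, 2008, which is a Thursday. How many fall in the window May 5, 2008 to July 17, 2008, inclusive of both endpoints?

19

Occurrences land 4·i days after May 1, 2008 for i = 0, 1, 2, …
May 5, 2008 is 4 days after the start; 4 ÷ 4 = 1 remainder 0. First occurrence in the window: #2 on May 5, 2008 (1×4 = 4 days in).
July 17, 2008 is 77 days after the start; 77 ÷ 4 = 19 remainder 1. Last occurrence in the window: #20 on July 16, 2008.
Occurrences #2 through #20: 19 in total.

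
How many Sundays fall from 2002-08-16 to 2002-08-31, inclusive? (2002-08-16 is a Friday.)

2

2002-08-16 is a Friday; the first Sunday on or after it is 2002-08-18 (2 days later).
From 2002-08-18 to 2002-08-31 is 31 − 18 = 13 days.
13 ÷ 7 = 1 full weeks with remainder 6, so 1 more Sundays after the first → 2.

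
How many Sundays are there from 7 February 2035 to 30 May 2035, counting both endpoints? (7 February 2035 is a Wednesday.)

16

7 February 2035 is a Wednesday; the first Sunday on or after it is 11 February 2035 (4 days later).
From 11 February 2035 to 30 May 2035: 17 + 31 + 30 + 30 = 108 days (rest of February, March, April, May).
108 ÷ 7 = 15 full weeks with remainder 3, so 15 more Sundays after the first → 16.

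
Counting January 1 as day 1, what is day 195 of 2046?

July 14, 2046

January has 31 days (195 − 31 = 164 remain).
February has 28 days (164 − 28 = 136 remain).
March has 31 days (136 − 31 = 105 remain).
April has 30 days (105 − 30 = 75 remain).
May has 31 days (75 − 31 = 44 remain).
June has 30 days (44 − 30 = 14 remain).
14 into July → July 14.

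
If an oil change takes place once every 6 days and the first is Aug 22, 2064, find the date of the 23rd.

The 23rd occurrence is 22 intervals after the first: 22 × 6 = 132 days after Aug 22, 2064.
Aug has 31 days — 9 days to the end of Aug leaves 123.
Sep has 30 days (93 left).
Oct has 31 days (62 left).
Nov has 30 days (32 left).
Dec has 31 days (1 left).
1 day into Jan → Jan 1, 2065.

Jan 1, 2065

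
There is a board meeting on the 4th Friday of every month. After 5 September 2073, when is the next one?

22 September 2073

September 2073 starts on a Friday; its first Friday is the 1st, so the 4th Friday is the 22nd — 22 September 2073.
22 September 2073 is after 5 September 2073, so that is the next one.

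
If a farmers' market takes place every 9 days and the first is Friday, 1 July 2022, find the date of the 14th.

26 October 2022

The 14th occurrence is 13 intervals after the first: 13 × 9 = 117 days after 1 July 2022.
July has 31 days — 30 days to the end of July leaves 87.
August has 31 days (56 left).
September has 30 days (26 left).
26 days into October → 26 October 2022.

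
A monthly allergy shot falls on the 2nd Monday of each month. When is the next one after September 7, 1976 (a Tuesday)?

September 13, 1976

September 1976 starts on a Wednesday; its first Monday is the 6th, so the 2nd Monday is the 13th — September 13, 1976.
September 13, 1976 is after September 7, 1976, so that is the next one.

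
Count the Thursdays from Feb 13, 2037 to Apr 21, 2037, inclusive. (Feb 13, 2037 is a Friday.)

Feb 13, 2037 is a Friday; the first Thursday on or after it is Feb 19, 2037 (6 days later).
From Feb 19, 2037 to Apr 21, 2037: 9 + 31 + 21 = 61 days (rest of Feb, Mar, Apr).
61 ÷ 7 = 8 full weeks with remainder 5, so 8 more Thursdays after the first → 9.

9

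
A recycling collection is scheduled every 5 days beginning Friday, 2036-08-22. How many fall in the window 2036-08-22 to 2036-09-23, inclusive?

7

Occurrences land 5·i days after 2036-08-22 for i = 0, 1, 2, …
The window opens on the start date, so the first occurrence inside is #1 on 2036-08-22.
2036-09-23 is 32 days after the start; 32 ÷ 5 = 6 remainder 2. Last occurrence in the window: #7 on 2036-09-21.
Occurrences #1 through #7: 7 in total.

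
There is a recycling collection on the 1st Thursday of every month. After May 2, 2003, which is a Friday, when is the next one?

May 2003 starts on a Thursday, so its 1st Thursday is May 1, 2003.
That is not after May 2, 2003, so look at June 2003.
June 2003 starts on a Sunday, so its 1st Thursday is June 5, 2003 (4 days in).

June 5, 2003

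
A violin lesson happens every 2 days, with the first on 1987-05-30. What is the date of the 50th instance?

1987-09-05

The 50th occurrence is 49 intervals after the first: 49 × 2 = 98 days after 1987-05-30.
May has 31 days — 1 day to the end of May leaves 97.
June has 30 days (67 left).
July has 31 days (36 left).
August has 31 days (5 left).
5 days into September → 1987-09-05.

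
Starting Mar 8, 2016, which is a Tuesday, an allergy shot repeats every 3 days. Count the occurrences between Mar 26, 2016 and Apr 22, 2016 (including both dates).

10

Occurrences land 3·i days after Mar 8, 2016 for i = 0, 1, 2, …
Mar 26, 2016 is 18 days after the start; 18 ÷ 3 = 6 remainder 0. First occurrence in the window: #7 on Mar 26, 2016 (6×3 = 18 days in).
Apr 22, 2016 is 45 days after the start; 45 ÷ 3 = 15 remainder 0. Last occurrence in the window: #16 on Apr 22, 2016.
Occurrences #7 through #16: 10 in total.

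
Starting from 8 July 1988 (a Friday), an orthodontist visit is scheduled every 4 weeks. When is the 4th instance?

The 4th occurrence is 3 intervals after the first: 3 × 28 = 84 days after 8 July 1988.
July has 31 days — 23 days to the end of July leaves 61.
August has 31 days (30 left).
30 days into September → 30 September 1988.

30 September 1988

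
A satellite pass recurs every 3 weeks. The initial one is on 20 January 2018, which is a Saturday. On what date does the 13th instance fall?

29 September 2018

The 13th occurrence is 12 intervals after the first: 12 × 21 = 252 days after 20 January 2018.
January has 31 days — 11 days to the end of January leaves 241.
February has 28 days (213 left).
March has 31 days (182 left).
April has 30 days (152 left).
May has 31 days (121 left).
June has 30 days (91 left).
July has 31 days (60 left).
August has 31 days (29 left).
29 days into September → 29 September 2018.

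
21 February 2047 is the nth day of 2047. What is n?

Days in months before February: 31 = 31.
Plus 21 days into February → day 52.

52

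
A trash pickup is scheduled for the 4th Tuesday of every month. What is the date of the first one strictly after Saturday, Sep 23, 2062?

Sep 2062 starts on a Friday; its first Tuesday is the 5th, so the 4th Tuesday is the 26th — Sep 26, 2062.
Sep 26, 2062 is after Sep 23, 2062, so that is the next one.

Sep 26, 2062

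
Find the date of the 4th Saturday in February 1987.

28 February 1987

February 1987 begins on a Sunday, so the first Saturday is February 7 (6 days later).
The 4th Saturday is 3 weeks later: 7 + 21 = 28.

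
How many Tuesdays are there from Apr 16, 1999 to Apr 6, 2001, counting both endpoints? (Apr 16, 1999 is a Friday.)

103

Apr 16, 1999 is a Friday; the first Tuesday on or after it is Apr 20, 1999 (4 days later).
From Apr 20, 1999 to Apr 6, 2001: 255 + 366 + 96 = 717 days (rest of 1999, 2000, to Apr 6, 2001 in 2001).
717 ÷ 7 = 102 full weeks with remainder 3, so 102 more Tuesdays after the first → 103.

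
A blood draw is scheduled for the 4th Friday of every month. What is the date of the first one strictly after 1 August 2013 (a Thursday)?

23 August 2013

August 2013 starts on a Thursday; its first Friday is the 2nd, so the 4th Friday is the 23rd — 23 August 2013.
23 August 2013 is after 1 August 2013, so that is the next one.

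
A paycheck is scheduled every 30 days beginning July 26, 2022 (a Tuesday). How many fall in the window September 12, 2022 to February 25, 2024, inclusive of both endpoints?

Occurrences land 30·i days after July 26, 2022 for i = 0, 1, 2, …
September 12, 2022 is 48 days after the start; 48 ÷ 30 = 1 remainder 18; since the remainder is 18, round up to i = 2. First occurrence in the window: #3 on September 24, 2022 (2×30 = 60 days in).
February 25, 2024 is 579 days after the start; 579 ÷ 30 = 19 remainder 9. Last occurrence in the window: #20 on February 16, 2024.
Occurrences #3 through #20: 18 in total.

18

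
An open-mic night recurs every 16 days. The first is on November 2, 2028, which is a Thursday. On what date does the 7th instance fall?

The 7th occurrence is 6 intervals after the first: 6 × 16 = 96 days after November 2, 2028.
November has 30 days — 28 days to the end of November leaves 68.
December has 31 days (37 left).
January has 31 days (6 left).
6 days into February → February 6, 2029.

February 6, 2029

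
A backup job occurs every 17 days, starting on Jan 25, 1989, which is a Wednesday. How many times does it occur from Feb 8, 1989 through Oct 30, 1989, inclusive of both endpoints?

16

Occurrences land 17·i days after Jan 25, 1989 for i = 0, 1, 2, …
Feb 8, 1989 is 14 days after the start; 14 ÷ 17 = 0 remainder 14; since the remainder is 14, round up to i = 1. First occurrence in the window: #2 on Feb 11, 1989 (1×17 = 17 days in).
Oct 30, 1989 is 278 days after the start; 278 ÷ 17 = 16 remainder 6. Last occurrence in the window: #17 on Oct 24, 1989.
Occurrences #2 through #17: 16 in total.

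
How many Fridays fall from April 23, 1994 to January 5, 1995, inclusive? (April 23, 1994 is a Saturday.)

April 23, 1994 is a Saturday; the first Friday on or after it is April 29, 1994 (6 days later).
From April 29, 1994 to January 5, 1995: 1 + 31 + 30 + 31 + 31 + 30 + 31 + 30 + 31 + 5 = 251 days (rest of April, May, June, July, August, September, October, November, December, January).
251 ÷ 7 = 35 full weeks with remainder 6, so 35 more Fridays after the first → 36.

36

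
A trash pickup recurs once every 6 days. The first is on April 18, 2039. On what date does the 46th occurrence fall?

January 13, 2040

The 46th occurrence is 45 intervals after the first: 45 × 6 = 270 days after April 18, 2039.
April has 30 days — 12 days to the end of April leaves 258.
May has 31 days (227 left).
June has 30 days (197 left).
July has 31 days (166 left).
August has 31 days (135 left).
September has 30 days (105 left).
October has 31 days (74 left).
November has 30 days (44 left).
December has 31 days (13 left).
13 days into January → January 13, 2040.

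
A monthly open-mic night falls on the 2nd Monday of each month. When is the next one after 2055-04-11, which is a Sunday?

April 2055 starts on a Thursday; its first Monday is the 5th, so the 2nd Monday is the 12th — 2055-04-12.
2055-04-12 is after 2055-04-11, so that is the next one.

2055-04-12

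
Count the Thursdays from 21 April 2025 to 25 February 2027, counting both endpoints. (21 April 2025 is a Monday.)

97

21 April 2025 is a Monday; the first Thursday on or after it is 24 April 2025 (3 days later).
From 24 April 2025 to 25 February 2027: 251 + 365 + 56 = 672 days (rest of 2025, 2026, to 25 February 2027 in 2027).
672 ÷ 7 = 96 full weeks with remainder 0, so 96 more Thursdays after the first → 97.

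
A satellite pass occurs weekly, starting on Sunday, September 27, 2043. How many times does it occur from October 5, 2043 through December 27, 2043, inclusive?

12

Occurrences land 7·i days after September 27, 2043 for i = 0, 1, 2, …
October 5, 2043 is 8 days after the start; 8 ÷ 7 = 1 remainder 1; since the remainder is 1, round up to i = 2. First occurrence in the window: #3 on October 11, 2043 (2×7 = 14 days in).
December 27, 2043 is 91 days after the start; 91 ÷ 7 = 13 remainder 0. Last occurrence in the window: #14 on December 27, 2043.
Occurrences #3 through #14: 12 in total.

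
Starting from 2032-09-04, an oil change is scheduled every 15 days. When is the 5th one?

The 5th occurrence is 4 intervals after the first: 4 × 15 = 60 days after 2032-09-04.
September has 30 days — 26 days to the end of September leaves 34.
October has 31 days (3 left).
3 days into November → 2032-11-03.

2032-11-03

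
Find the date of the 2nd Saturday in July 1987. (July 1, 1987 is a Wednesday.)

11 July 1987

July 1987 begins on a Wednesday, so the first Saturday is July 4 (3 days later).
The 2nd Saturday is 1 weeks later: 4 + 7 = 11.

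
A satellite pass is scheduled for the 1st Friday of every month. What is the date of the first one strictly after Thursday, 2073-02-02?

February 2073 starts on a Wednesday, so its 1st Friday is 2073-02-03 (2 days in).
2073-02-03 is after 2073-02-02, so that is the next one.

2073-02-03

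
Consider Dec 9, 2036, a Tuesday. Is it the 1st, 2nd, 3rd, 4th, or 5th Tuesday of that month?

2nd

Day 9 falls in week ⌈9/7⌉ of the month.
Days 1–7 hold the 1st Tuesday, 8–14 the 2nd, 15–21 the 3rd, 22–28 the 4th, 29–31 the 5th.
9 is in the range for the 2nd.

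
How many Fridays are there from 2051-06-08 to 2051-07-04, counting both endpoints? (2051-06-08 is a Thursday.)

4

2051-06-08 is a Thursday; the first Friday on or after it is 2051-06-09 (1 day later).
From 2051-06-09 to 2051-07-04: 21 + 4 = 25 days (rest of June, July).
25 ÷ 7 = 3 full weeks with remainder 4, so 3 more Fridays after the first → 4.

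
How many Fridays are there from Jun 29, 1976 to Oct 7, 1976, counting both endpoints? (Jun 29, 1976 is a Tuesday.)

Jun 29, 1976 is a Tuesday; the first Friday on or after it is Jul 2, 1976 (3 days later).
From Jul 2, 1976 to Oct 7, 1976: 29 + 31 + 30 + 7 = 97 days (rest of Jul, Aug, Sep, Oct).
97 ÷ 7 = 13 full weeks with remainder 6, so 13 more Fridays after the first → 14.

14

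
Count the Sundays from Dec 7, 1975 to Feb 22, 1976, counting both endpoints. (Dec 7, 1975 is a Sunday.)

12

Dec 7, 1975 is a Sunday; the first Sunday on or after it is Dec 7, 1975.
From Dec 7, 1975 to Feb 22, 1976: 24 + 31 + 22 = 77 days (rest of Dec, Jan, Feb).
77 ÷ 7 = 11 full weeks with remainder 0, so 11 more Sundays after the first → 12.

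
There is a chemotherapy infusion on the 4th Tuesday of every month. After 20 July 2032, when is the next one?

July 2032 starts on a Thursday; its first Tuesday is the 6th, so the 4th Tuesday is the 27th — 27 July 2032.
27 July 2032 is after 20 July 2032, so that is the next one.

27 July 2032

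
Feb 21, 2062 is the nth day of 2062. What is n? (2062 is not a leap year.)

Days in months before Feb: 31 = 31.
Plus 21 days into Feb → day 52.

52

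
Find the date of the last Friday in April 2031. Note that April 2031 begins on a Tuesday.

April 2031 begins on a Tuesday, so the first Friday is April 4 (3 days later).
April 2031 has 30 days. Adding weeks: 4, 11, 18, 25 — the last one ≤ 30 is the 25th.

April 25, 2031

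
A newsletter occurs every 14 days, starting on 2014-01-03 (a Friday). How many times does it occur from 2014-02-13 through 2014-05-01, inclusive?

Occurrences land 14·i days after 2014-01-03 for i = 0, 1, 2, …
2014-02-13 is 41 days after the start; 41 ÷ 14 = 2 remainder 13; since the remainder is 13, round up to i = 3. First occurrence in the window: #4 on 2014-02-14 (3×14 = 42 days in).
2014-05-01 is 118 days after the start; 118 ÷ 14 = 8 remainder 6. Last occurrence in the window: #9 on 2014-04-25.
Occurrences #4 through #9: 6 in total.

6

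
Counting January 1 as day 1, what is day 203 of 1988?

January has 31 days (203 − 31 = 172 remain).
February has 29 days (172 − 29 = 143 remain).
March has 31 days (143 − 31 = 112 remain).
April has 30 days (112 − 30 = 82 remain).
May has 31 days (82 − 31 = 51 remain).
June has 30 days (51 − 30 = 21 remain).
21 into July → July 21.

July 21, 1988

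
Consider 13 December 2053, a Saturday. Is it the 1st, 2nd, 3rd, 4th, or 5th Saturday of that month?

2nd

Day 13 falls in week ⌈13/7⌉ of the month.
Days 1–7 hold the 1st Saturday, 8–14 the 2nd, 15–21 the 3rd, 22–28 the 4th, 29–31 the 5th.
13 is in the range for the 2nd.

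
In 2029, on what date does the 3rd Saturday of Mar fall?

Mar 2029 begins on a Thursday, so the first Saturday is Mar 3 (2 days later).
The 3rd Saturday is 2 weeks later: 3 + 14 = 17.

Mar 17, 2029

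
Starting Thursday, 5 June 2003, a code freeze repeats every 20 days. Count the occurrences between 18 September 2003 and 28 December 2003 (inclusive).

5

Occurrences land 20·i days after 5 June 2003 for i = 0, 1, 2, …
18 September 2003 is 105 days after the start; 105 ÷ 20 = 5 remainder 5; since the remainder is 5, round up to i = 6. First occurrence in the window: #7 on 3 October 2003 (6×20 = 120 days in).
28 December 2003 is 206 days after the start; 206 ÷ 20 = 10 remainder 6. Last occurrence in the window: #11 on 22 December 2003.
Occurrences #7 through #11: 5 in total.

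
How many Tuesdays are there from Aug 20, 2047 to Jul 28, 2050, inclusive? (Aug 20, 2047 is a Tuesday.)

Aug 20, 2047 is a Tuesday; the first Tuesday on or after it is Aug 20, 2047.
From Aug 20, 2047 to Jul 28, 2050: 133 + 366 + 365 + 209 = 1073 days (rest of 2047, 2048, 2049, to Jul 28, 2050 in 2050).
1073 ÷ 7 = 153 full weeks with remainder 2, so 153 more Tuesdays after the first → 154.

154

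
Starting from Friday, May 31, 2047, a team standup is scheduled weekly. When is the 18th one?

The 18th occurrence is 17 intervals after the first: 17 × 7 = 119 days after May 31, 2047.
May has 31 days — 0 days to the end of May leaves 119.
June has 30 days (89 left).
July has 31 days (58 left).
August has 31 days (27 left).
27 days into September → September 27, 2047.

September 27, 2047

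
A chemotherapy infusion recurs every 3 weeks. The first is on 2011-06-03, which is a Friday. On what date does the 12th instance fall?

The 12th occurrence is 11 intervals after the first: 11 × 21 = 231 days after 2011-06-03.
June has 30 days — 27 days to the end of June leaves 204.
July has 31 days (173 left).
August has 31 days (142 left).
September has 30 days (112 left).
October has 31 days (81 left).
November has 30 days (51 left).
December has 31 days (20 left).
20 days into January → 2012-01-20.

2012-01-20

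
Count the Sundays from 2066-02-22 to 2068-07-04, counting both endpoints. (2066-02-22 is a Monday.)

123

2066-02-22 is a Monday; the first Sunday on or after it is 2066-02-28 (6 days later).
From 2066-02-28 to 2068-07-04: 306 + 365 + 186 = 857 days (rest of 2066, 2067, to 2068-07-04 in 2068).
857 ÷ 7 = 122 full weeks with remainder 3, so 122 more Sundays after the first → 123.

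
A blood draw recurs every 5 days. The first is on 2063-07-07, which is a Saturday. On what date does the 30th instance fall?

The 30th occurrence is 29 intervals after the first: 29 × 5 = 145 days after 2063-07-07.
July has 31 days — 24 days to the end of July leaves 121.
August has 31 days (90 left).
September has 30 days (60 left).
October has 31 days (29 left).
29 days into November → 2063-11-29.

2063-11-29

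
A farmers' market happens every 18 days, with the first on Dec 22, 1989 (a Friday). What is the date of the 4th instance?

Feb 14, 1990

The 4th occurrence is 3 intervals after the first: 3 × 18 = 54 days after Dec 22, 1989.
Dec has 31 days — 9 days to the end of Dec leaves 45.
Jan has 31 days (14 left).
14 days into Feb → Feb 14, 1990.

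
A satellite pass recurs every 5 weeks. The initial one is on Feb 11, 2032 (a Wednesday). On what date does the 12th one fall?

The 12th occurrence is 11 intervals after the first: 11 × 35 = 385 days after Feb 11, 2032.
Feb has 29 days — 18 days to the end of Feb leaves 367.
Mar has 31 days (336 left).
Apr has 30 days (306 left).
May has 31 days (275 left).
Jun has 30 days (245 left).
Jul has 31 days (214 left).
Aug has 31 days (183 left).
Sep has 30 days (153 left).
Oct has 31 days (122 left).
Nov has 30 days (92 left).
Dec has 31 days (61 left).
Jan has 31 days (30 left).
Feb has 28 days (2 left).
2 days into Mar → Mar 2, 2033.

Mar 2, 2033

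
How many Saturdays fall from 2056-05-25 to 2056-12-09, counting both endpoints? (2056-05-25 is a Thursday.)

2056-05-25 is a Thursday; the first Saturday on or after it is 2056-05-27 (2 days later).
From 2056-05-27 to 2056-12-09: 4 + 30 + 31 + 31 + 30 + 31 + 30 + 9 = 196 days (rest of May, June, July, August, September, October, November, December).
196 ÷ 7 = 28 full weeks with remainder 0, so 28 more Saturdays after the first → 29.

29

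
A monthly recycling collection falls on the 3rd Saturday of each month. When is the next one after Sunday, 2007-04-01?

April 2007 starts on a Sunday; its first Saturday is the 7th, so the 3rd Saturday is the 21st — 2007-04-21.
2007-04-21 is after 2007-04-01, so that is the next one.

2007-04-21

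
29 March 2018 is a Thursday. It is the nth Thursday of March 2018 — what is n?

Day 29 falls in week ⌈29/7⌉ of the month.
Days 1–7 hold the 1st Thursday, 8–14 the 2nd, 15–21 the 3rd, 22–28 the 4th, 29–31 the 5th.
29 is in the range for the 5th.

5th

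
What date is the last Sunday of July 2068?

2068-07-29

July 2068 begins on a Sunday, so the first Sunday is July 1.
July 2068 has 31 days. Adding weeks: 1, 8, 15, 22, 29 — the last one ≤ 31 is the 29th.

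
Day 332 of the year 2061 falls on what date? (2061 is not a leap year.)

January has 31 days (332 − 31 = 301 remain).
February has 28 days (301 − 28 = 273 remain).
March has 31 days (273 − 31 = 242 remain).
April has 30 days (242 − 30 = 212 remain).
May has 31 days (212 − 31 = 181 remain).
June has 30 days (181 − 30 = 151 remain).
July has 31 days (151 − 31 = 120 remain).
August has 31 days (120 − 31 = 89 remain).
September has 30 days (89 − 30 = 59 remain).
October has 31 days (59 − 31 = 28 remain).
28 into November → November 28.

2061-11-28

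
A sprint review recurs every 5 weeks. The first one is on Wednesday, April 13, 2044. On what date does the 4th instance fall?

July 27, 2044

The 4th occurrence is 3 intervals after the first: 3 × 35 = 105 days after April 13, 2044.
April has 30 days — 17 days to the end of April leaves 88.
May has 31 days (57 left).
June has 30 days (27 left).
27 days into July → July 27, 2044.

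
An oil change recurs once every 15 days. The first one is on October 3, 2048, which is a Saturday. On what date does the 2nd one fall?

October 18, 2048

The 2nd occurrence is 1 interval after the first: 1 × 15 = 15 days after October 3, 2048.
15 days later is October 18, 2048.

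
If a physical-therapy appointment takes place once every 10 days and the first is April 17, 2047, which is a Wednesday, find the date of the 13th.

The 13th occurrence is 12 intervals after the first: 12 × 10 = 120 days after April 17, 2047.
April has 30 days — 13 days to the end of April leaves 107.
May has 31 days (76 left).
June has 30 days (46 left).
July has 31 days (15 left).
15 days into August → August 15, 2047.

August 15, 2047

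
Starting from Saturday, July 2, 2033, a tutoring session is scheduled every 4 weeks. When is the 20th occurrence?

The 20th occurrence is 19 intervals after the first: 19 × 28 = 532 days after July 2, 2033.
July has 31 days — 29 days to the end of July leaves 503.
From end of July to end of 2033 is 153 days (350 left).
January has 31 days (319 left).
February has 28 days (291 left).
March has 31 days (260 left).
April has 30 days (230 left).
May has 31 days (199 left).
June has 30 days (169 left).
July has 31 days (138 left).
August has 31 days (107 left).
September has 30 days (77 left).
October has 31 days (46 left).
November has 30 days (16 left).
16 days into December → December 16, 2034.

December 16, 2034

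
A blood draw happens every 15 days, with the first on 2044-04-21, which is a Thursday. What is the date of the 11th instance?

2044-09-18

The 11th occurrence is 10 intervals after the first: 10 × 15 = 150 days after 2044-04-21.
April has 30 days — 9 days to the end of April leaves 141.
May has 31 days (110 left).
June has 30 days (80 left).
July has 31 days (49 left).
August has 31 days (18 left).
18 days into September → 2044-09-18.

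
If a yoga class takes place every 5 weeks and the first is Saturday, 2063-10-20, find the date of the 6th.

The 6th occurrence is 5 intervals after the first: 5 × 35 = 175 days after 2063-10-20.
October has 31 days — 11 days to the end of October leaves 164.
November has 30 days (134 left).
December has 31 days (103 left).
January has 31 days (72 left).
February has 29 days (43 left).
March has 31 days (12 left).
12 days into April → 2064-04-12.

2064-04-12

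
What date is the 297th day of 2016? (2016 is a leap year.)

Oct 23, 2016

Jan has 31 days (297 − 31 = 266 remain).
Feb has 29 days (266 − 29 = 237 remain).
Mar has 31 days (237 − 31 = 206 remain).
Apr has 30 days (206 − 30 = 176 remain).
May has 31 days (176 − 31 = 145 remain).
Jun has 30 days (145 − 30 = 115 remain).
Jul has 31 days (115 − 31 = 84 remain).
Aug has 31 days (84 − 31 = 53 remain).
Sep has 30 days (53 − 30 = 23 remain).
23 into Oct → Oct 23.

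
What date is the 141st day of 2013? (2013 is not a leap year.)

January has 31 days (141 − 31 = 110 remain).
February has 28 days (110 − 28 = 82 remain).
March has 31 days (82 − 31 = 51 remain).
April has 30 days (51 − 30 = 21 remain).
21 into May → May 21.

21 May 2013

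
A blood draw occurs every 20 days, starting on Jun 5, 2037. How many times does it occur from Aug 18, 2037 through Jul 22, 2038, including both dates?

Occurrences land 20·i days after Jun 5, 2037 for i = 0, 1, 2, …
Aug 18, 2037 is 74 days after the start; 74 ÷ 20 = 3 remainder 14; since the remainder is 14, round up to i = 4. First occurrence in the window: #5 on Aug 24, 2037 (4×20 = 80 days in).
Jul 22, 2038 is 412 days after the start; 412 ÷ 20 = 20 remainder 12. Last occurrence in the window: #21 on Jul 10, 2038.
Occurrences #5 through #21: 17 in total.

17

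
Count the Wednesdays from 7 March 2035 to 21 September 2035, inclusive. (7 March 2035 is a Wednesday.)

7 March 2035 is a Wednesday; the first Wednesday on or after it is 7 March 2035.
From 7 March 2035 to 21 September 2035: 24 + 30 + 31 + 30 + 31 + 31 + 21 = 198 days (rest of March, April, May, June, July, August, September).
198 ÷ 7 = 28 full weeks with remainder 2, so 28 more Wednesdays after the first → 29.

29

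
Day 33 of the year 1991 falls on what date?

1991-02-02

January has 31 days (33 − 31 = 2 remain).
2 into February → February 2.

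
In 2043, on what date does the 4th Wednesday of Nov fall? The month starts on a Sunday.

Nov 25, 2043

Nov 2043 begins on a Sunday, so the first Wednesday is Nov 4 (3 days later).
The 4th Wednesday is 3 weeks later: 4 + 21 = 25.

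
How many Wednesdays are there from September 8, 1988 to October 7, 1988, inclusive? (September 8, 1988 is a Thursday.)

4

September 8, 1988 is a Thursday; the first Wednesday on or after it is September 14, 1988 (6 days later).
From September 14, 1988 to October 7, 1988: 16 + 7 = 23 days (rest of September, October).
23 ÷ 7 = 3 full weeks with remainder 2, so 3 more Wednesdays after the first → 4.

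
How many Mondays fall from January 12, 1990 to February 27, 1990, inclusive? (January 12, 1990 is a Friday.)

January 12, 1990 is a Friday; the first Monday on or after it is January 15, 1990 (3 days later).
From January 15, 1990 to February 27, 1990: 16 + 27 = 43 days (rest of January, February).
43 ÷ 7 = 6 full weeks with remainder 1, so 6 more Mondays after the first → 7.

7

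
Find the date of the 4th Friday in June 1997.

27 June 1997

The first Friday of June 1997 is June 6.
The 4th Friday is 3 weeks later: 6 + 21 = 27.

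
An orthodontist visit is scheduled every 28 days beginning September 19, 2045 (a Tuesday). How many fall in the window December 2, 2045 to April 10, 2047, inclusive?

18

Occurrences land 28·i days after September 19, 2045 for i = 0, 1, 2, …
December 2, 2045 is 74 days after the start; 74 ÷ 28 = 2 remainder 18; since the remainder is 18, round up to i = 3. First occurrence in the window: #4 on December 12, 2045 (3×28 = 84 days in).
April 10, 2047 is 568 days after the start; 568 ÷ 28 = 20 remainder 8. Last occurrence in the window: #21 on April 2, 2047.
Occurrences #4 through #21: 18 in total.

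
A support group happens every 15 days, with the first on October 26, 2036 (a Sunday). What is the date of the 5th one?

December 25, 2036

The 5th occurrence is 4 intervals after the first: 4 × 15 = 60 days after October 26, 2036.
October has 31 days — 5 days to the end of October leaves 55.
November has 30 days (25 left).
25 days into December → December 25, 2036.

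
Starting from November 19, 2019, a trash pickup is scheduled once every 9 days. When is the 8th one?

January 21, 2020

The 8th occurrence is 7 intervals after the first: 7 × 9 = 63 days after November 19, 2019.
November has 30 days — 11 days to the end of November leaves 52.
December has 31 days (21 left).
21 days into January → January 21, 2020.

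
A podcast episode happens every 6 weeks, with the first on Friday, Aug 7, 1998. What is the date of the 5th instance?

Jan 22, 1999

The 5th occurrence is 4 intervals after the first: 4 × 42 = 168 days after Aug 7, 1998.
Aug has 31 days — 24 days to the end of Aug leaves 144.
Sep has 30 days (114 left).
Oct has 31 days (83 left).
Nov has 30 days (53 left).
Dec has 31 days (22 left).
22 days into Jan → Jan 22, 1999.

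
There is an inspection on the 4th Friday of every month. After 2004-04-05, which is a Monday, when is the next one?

2004-04-23

April 2004 starts on a Thursday; its first Friday is the 2nd, so the 4th Friday is the 23rd — 2004-04-23.
2004-04-23 is after 2004-04-05, so that is the next one.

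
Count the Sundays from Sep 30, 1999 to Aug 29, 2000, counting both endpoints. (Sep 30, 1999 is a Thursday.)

Sep 30, 1999 is a Thursday; the first Sunday on or after it is Oct 3, 1999 (3 days later).
From Oct 3, 1999 to Aug 29, 2000: 28 + 30 + 31 + 31 + 29 + 31 + 30 + 31 + 30 + 31 + 29 = 331 days (rest of Oct, Nov, Dec, Jan, Feb, Mar, Apr, May, Jun, Jul, Aug).
331 ÷ 7 = 47 full weeks with remainder 2, so 47 more Sundays after the first → 48.

48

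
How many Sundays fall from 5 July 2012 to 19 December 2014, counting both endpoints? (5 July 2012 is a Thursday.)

128

5 July 2012 is a Thursday; the first Sunday on or after it is 8 July 2012 (3 days later).
From 8 July 2012 to 19 December 2014: 176 + 365 + 353 = 894 days (rest of 2012, 2013, to 19 December 2014 in 2014).
894 ÷ 7 = 127 full weeks with remainder 5, so 127 more Sundays after the first → 128.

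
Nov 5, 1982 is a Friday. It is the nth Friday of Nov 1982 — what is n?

Day 5 falls in week ⌈5/7⌉ of the month.
Days 1–7 hold the 1st Friday, 8–14 the 2nd, 15–21 the 3rd, 22–28 the 4th, 29–31 the 5th.
5 is in the range for the 1st.

1st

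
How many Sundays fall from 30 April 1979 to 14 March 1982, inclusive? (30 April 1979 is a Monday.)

30 April 1979 is a Monday; the first Sunday on or after it is 6 May 1979 (6 days later).
From 6 May 1979 to 14 March 1982: 239 + 366 + 365 + 73 = 1043 days (rest of 1979, 1980, 1981, to 14 March 1982 in 1982).
1043 ÷ 7 = 149 full weeks with remainder 0, so 149 more Sundays after the first → 150.

150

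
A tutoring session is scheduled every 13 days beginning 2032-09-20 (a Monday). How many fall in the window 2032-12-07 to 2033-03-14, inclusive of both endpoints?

8

Occurrences land 13·i days after 2032-09-20 for i = 0, 1, 2, …
2032-12-07 is 78 days after the start; 78 ÷ 13 = 6 remainder 0. First occurrence in the window: #7 on 2032-12-07 (6×13 = 78 days in).
2033-03-14 is 175 days after the start; 175 ÷ 13 = 13 remainder 6. Last occurrence in the window: #14 on 2033-03-08.
Occurrences #7 through #14: 8 in total.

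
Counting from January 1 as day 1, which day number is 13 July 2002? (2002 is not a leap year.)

Days in months before July: 31 + 28 + 31 + 30 + 31 + 30 = 181.
Plus 13 days into July → day 194.

194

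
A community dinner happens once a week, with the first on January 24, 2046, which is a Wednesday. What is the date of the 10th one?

March 28, 2046

The 10th occurrence is 9 intervals after the first: 9 × 7 = 63 days after January 24, 2046.
January has 31 days — 7 days to the end of January leaves 56.
February has 28 days (28 left).
28 days into March → March 28, 2046.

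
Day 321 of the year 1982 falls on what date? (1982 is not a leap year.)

January has 31 days (321 − 31 = 290 remain).
February has 28 days (290 − 28 = 262 remain).
March has 31 days (262 − 31 = 231 remain).
April has 30 days (231 − 30 = 201 remain).
May has 31 days (201 − 31 = 170 remain).
June has 30 days (170 − 30 = 140 remain).
July has 31 days (140 − 31 = 109 remain).
August has 31 days (109 − 31 = 78 remain).
September has 30 days (78 − 30 = 48 remain).
October has 31 days (48 − 31 = 17 remain).
17 into November → November 17.

17 November 1982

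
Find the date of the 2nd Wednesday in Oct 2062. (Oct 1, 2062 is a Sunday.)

Oct 2062 begins on a Sunday, so the first Wednesday is Oct 4 (3 days later).
The 2nd Wednesday is 1 weeks later: 4 + 7 = 11.

Oct 11, 2062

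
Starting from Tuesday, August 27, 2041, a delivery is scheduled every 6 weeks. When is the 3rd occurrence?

The 3rd occurrence is 2 intervals after the first: 2 × 42 = 84 days after August 27, 2041.
August has 31 days — 4 days to the end of August leaves 80.
September has 30 days (50 left).
October has 31 days (19 left).
19 days into November → November 19, 2041.

November 19, 2041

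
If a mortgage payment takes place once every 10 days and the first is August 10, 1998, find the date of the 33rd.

June 26, 1999

The 33rd occurrence is 32 intervals after the first: 32 × 10 = 320 days after August 10, 1998.
August has 31 days — 21 days to the end of August leaves 299.
September has 30 days (269 left).
October has 31 days (238 left).
November has 30 days (208 left).
December has 31 days (177 left).
January has 31 days (146 left).
February has 28 days (118 left).
March has 31 days (87 left).
April has 30 days (57 left).
May has 31 days (26 left).
26 days into June → June 26, 1999.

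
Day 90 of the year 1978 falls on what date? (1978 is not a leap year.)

31 March 1978

January has 31 days (90 − 31 = 59 remain).
February has 28 days (59 − 28 = 31 remain).
31 into March → March 31.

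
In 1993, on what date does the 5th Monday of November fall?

The first Monday of November 1993 is November 1.
The 5th Monday is 4 weeks later: 1 + 28 = 29.

November 29, 1993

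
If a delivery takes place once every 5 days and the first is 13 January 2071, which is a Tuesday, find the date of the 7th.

12 February 2071

The 7th occurrence is 6 intervals after the first: 6 × 5 = 30 days after 13 January 2071.
January has 31 days — 18 days to the end of January leaves 12.
12 days into February → 12 February 2071.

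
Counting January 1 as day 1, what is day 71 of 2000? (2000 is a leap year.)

Mar 11, 2000

Jan has 31 days (71 − 31 = 40 remain).
Feb has 29 days (40 − 29 = 11 remain).
11 into Mar → Mar 11.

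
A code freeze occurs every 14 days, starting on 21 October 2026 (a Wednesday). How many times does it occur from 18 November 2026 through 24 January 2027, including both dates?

Occurrences land 14·i days after 21 October 2026 for i = 0, 1, 2, …
18 November 2026 is 28 days after the start; 28 ÷ 14 = 2 remainder 0. First occurrence in the window: #3 on 18 November 2026 (2×14 = 28 days in).
24 January 2027 is 95 days after the start; 95 ÷ 14 = 6 remainder 11. Last occurrence in the window: #7 on 13 January 2027.
Occurrences #3 through #7: 5 in total.

5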